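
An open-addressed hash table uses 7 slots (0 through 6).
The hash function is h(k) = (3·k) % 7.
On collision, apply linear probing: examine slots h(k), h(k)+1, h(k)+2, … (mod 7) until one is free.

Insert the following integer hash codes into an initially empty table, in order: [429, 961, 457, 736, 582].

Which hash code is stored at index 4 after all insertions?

582

429: h=6 -> slot 6
961: h=6, probe 6,0 -> slot 0
457: h=6, probe 6,0,1 -> slot 1
736: h=3 -> slot 3
582: h=3, probe 3,4 -> slot 4
Table: [961, 457, ., 736, 582, ., 429]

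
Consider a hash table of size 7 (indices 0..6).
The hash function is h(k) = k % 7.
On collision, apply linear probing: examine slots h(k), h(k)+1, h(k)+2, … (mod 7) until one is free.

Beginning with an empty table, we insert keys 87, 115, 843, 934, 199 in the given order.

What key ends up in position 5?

843

87: h=3 -> slot 3
115: h=3, probe 3,4 -> slot 4
843: h=3, probe 3,4,5 -> slot 5
934: h=3, probe 3,4,5,6 -> slot 6
199: h=3, probe 3,4,5,6,0 -> slot 0
Table: [199, _, _, 87, 115, 843, 934]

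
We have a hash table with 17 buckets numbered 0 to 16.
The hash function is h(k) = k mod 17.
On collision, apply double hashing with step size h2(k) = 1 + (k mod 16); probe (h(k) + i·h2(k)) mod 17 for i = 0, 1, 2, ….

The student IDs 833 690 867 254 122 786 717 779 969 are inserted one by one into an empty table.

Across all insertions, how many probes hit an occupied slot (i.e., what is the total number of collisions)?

Insert 833: h=0, slot 0 empty => index 0.
Insert 690: h=10, slot 10 empty => index 10.
Insert 867: h=0, h2=4, slot 0 occupied => index 4.
Insert 254: h=16, slot 16 empty => index 16.
Insert 122: h=3, slot 3 empty => index 3.
Insert 786: h=4, h2=3, slot 4 occupied => index 7.
Insert 717: h=3, h2=14, slots 3,0 occupied => index 14.
Insert 779: h=14, h2=12, slot 14 occupied => index 9.
Insert 969: h=0, h2=10, slots 0,10,3 occupied => index 13.
Table: [833, ., ., 122, 867, ., ., 786, ., 779, 690, ., ., 969, 717, ., 254]

8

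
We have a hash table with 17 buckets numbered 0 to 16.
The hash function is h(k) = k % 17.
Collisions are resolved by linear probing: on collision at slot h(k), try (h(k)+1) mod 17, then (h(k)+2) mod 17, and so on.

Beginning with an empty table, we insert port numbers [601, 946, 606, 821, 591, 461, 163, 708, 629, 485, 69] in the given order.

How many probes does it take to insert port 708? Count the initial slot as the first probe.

601 hashes to 6; slot 6 is free => place at 6.
946 hashes to 11; slot 11 is free => place at 11.
606 hashes to 11; 11 taken => place at 12.
821 hashes to 5; slot 5 is free => place at 5.
591 hashes to 13; slot 13 is free => place at 13.
461 hashes to 2; slot 2 is free => place at 2.
163 hashes to 10; slot 10 is free => place at 10.
708 hashes to 11; 11,12,13 taken => place at 14.
629 hashes to 0; slot 0 is free => place at 0.
485 hashes to 9; slot 9 is free => place at 9.
69 hashes to 1; slot 1 is free => place at 1.
Table: [629, 69, 461, —, —, 821, 601, —, —, 485, 163, 946, 606, 591, 708, —, —]

4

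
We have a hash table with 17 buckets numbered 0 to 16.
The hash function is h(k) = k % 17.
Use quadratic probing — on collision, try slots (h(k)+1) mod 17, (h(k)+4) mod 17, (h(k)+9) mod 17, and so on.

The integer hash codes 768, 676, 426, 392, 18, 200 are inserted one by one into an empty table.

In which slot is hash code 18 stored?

5

768 hashes to 3; slot 3 is free => place at 3.
676 hashes to 13; slot 13 is free => place at 13.
426 hashes to 1; slot 1 is free => place at 1.
392 hashes to 1; 1 taken => place at 2.
18 hashes to 1; 1,2 taken => place at 5.
200 hashes to 13; 13 taken => place at 14.
Table: [., 426, 392, 768, ., 18, ., ., ., ., ., ., ., 676, 200, ., .]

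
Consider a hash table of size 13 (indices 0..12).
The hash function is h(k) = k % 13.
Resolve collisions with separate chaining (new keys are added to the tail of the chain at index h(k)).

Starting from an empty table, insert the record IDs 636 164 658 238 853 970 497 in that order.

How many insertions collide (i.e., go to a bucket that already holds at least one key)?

Insert 636: h=12, bucket 12 empty → new chain.
Insert 164: h=8, bucket 8 empty → new chain.
Insert 658: h=8, bucket 8 nonempty → append to chain.
Insert 238: h=4, bucket 4 empty → new chain.
Insert 853: h=8, bucket 8 nonempty → append to chain.
Insert 970: h=8, bucket 8 nonempty → append to chain.
Insert 497: h=3, bucket 3 empty → new chain.
Final buckets:
0: -
1: -
2: -
3: 497
4: 238
5: -
6: -
7: -
8: 164 -> 658 -> 853 -> 970
9: -
10: -
11: -
12: 636

3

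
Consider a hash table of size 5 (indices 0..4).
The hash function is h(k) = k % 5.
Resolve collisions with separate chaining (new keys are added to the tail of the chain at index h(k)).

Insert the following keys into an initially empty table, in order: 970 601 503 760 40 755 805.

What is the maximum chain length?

970 -> bucket 0
601 -> bucket 1
503 -> bucket 3
760 -> bucket 0 (collision)
40 -> bucket 0 (collision)
755 -> bucket 0 (collision)
805 -> bucket 0 (collision)
Final buckets:
0: 970 -> 760 -> 40 -> 755 -> 805
1: 601
2: -
3: 503
4: -

5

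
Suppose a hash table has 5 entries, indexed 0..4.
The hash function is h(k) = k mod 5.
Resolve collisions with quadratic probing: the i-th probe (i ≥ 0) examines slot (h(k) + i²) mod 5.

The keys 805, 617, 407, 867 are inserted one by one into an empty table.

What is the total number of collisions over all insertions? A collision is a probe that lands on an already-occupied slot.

805: h=0 → slot 0
617: h=2 → slot 2
407: h=2, probe 2,3 → slot 3
867: h=2, probe 2,3,1 → slot 1
Table: [805, 867, 617, 407, ∅]

3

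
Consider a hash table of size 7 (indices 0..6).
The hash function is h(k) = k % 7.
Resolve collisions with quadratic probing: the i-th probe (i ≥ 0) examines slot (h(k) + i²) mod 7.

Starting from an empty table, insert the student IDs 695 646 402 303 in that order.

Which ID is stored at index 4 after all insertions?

695 hashes to 2; slot 2 is free → place at 2.
646 hashes to 2; 2 taken → place at 3.
402 hashes to 3; 3 taken → place at 4.
303 hashes to 2; 2,3 taken → place at 6.
Table: [., ., 695, 646, 402, ., 303]

402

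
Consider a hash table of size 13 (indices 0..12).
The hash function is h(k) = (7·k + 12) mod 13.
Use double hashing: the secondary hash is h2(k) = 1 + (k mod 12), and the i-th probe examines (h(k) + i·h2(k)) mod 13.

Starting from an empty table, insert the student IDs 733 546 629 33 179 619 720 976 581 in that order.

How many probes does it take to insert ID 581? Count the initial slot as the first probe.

4

733 hashes to 8; slot 8 is free → place at 8.
546 hashes to 12; slot 12 is free → place at 12.
629 hashes to 8, h2=6; 8 taken → place at 1.
33 hashes to 9; slot 9 is free → place at 9.
179 hashes to 4; slot 4 is free → place at 4.
619 hashes to 3; slot 3 is free → place at 3.
720 hashes to 8, h2=1; 8,9 taken → place at 10.
976 hashes to 6; slot 6 is free → place at 6.
581 hashes to 10, h2=6; 10,3,9 taken → place at 2.
Table: [_, 629, 581, 619, 179, _, 976, _, 733, 33, 720, _, 546]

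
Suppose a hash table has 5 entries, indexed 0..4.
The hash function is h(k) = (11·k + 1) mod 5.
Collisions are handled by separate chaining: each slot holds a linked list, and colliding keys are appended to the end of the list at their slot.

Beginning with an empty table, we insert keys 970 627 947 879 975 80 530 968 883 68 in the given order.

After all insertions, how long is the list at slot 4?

3

970 -> bucket 1
627 -> bucket 3
947 -> bucket 3 (collision)
879 -> bucket 0
975 -> bucket 1 (collision)
80 -> bucket 1 (collision)
530 -> bucket 1 (collision)
968 -> bucket 4
883 -> bucket 4 (collision)
68 -> bucket 4 (collision)
Final buckets:
0: 879
1: 970 -> 975 -> 80 -> 530
2: -
3: 627 -> 947
4: 968 -> 883 -> 68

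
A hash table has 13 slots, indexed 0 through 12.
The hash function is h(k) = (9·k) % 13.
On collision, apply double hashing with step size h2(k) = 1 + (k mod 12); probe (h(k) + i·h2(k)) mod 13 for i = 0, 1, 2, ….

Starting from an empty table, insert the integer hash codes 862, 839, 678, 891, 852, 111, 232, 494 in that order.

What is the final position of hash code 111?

6

Insert 862: h=10, slot 10 empty => index 10.
Insert 839: h=11, slot 11 empty => index 11.
Insert 678: h=5, slot 5 empty => index 5.
Insert 891: h=11, h2=4, slot 11 occupied => index 2.
Insert 852: h=11, h2=1, slot 11 occupied => index 12.
Insert 111: h=11, h2=4, slots 11,2 occupied => index 6.
Insert 232: h=8, slot 8 empty => index 8.
Insert 494: h=0, slot 0 empty => index 0.
Table: [494, ∅, 891, ∅, ∅, 678, 111, ∅, 232, ∅, 862, 839, 852]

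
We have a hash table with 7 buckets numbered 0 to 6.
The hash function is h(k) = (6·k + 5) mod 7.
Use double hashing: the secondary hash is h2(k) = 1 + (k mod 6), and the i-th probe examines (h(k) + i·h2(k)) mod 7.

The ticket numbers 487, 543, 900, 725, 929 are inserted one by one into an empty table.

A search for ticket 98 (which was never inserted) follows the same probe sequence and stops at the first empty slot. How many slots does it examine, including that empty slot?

3

Insert 487: h=1, slot 1 empty → index 1.
Insert 543: h=1, h2=4, slot 1 occupied → index 5.
Insert 900: h=1, h2=1, slot 1 occupied → index 2.
Insert 725: h=1, h2=6, slot 1 occupied → index 0.
Insert 929: h=0, h2=6, slot 0 occupied → index 6.
Table: [725, 487, 900, —, —, 543, 929]
Lookup 98: h=5, h2=3, probe 5,1,4 → slot 4 empty, not found.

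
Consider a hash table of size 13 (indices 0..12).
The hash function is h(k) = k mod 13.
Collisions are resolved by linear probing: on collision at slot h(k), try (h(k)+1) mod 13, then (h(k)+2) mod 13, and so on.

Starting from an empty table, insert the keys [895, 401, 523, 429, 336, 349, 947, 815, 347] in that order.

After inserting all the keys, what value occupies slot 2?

349

895 hashes to 11; slot 11 is free → place at 11.
401 hashes to 11; 11 taken → place at 12.
523 hashes to 3; slot 3 is free → place at 3.
429 hashes to 0; slot 0 is free → place at 0.
336 hashes to 11; 11,12,0 taken → place at 1.
349 hashes to 11; 11,12,0,1 taken → place at 2.
947 hashes to 11; 11,12,0,1,2,3 taken → place at 4.
815 hashes to 9; slot 9 is free → place at 9.
347 hashes to 9; 9 taken → place at 10.
Table: [429, 336, 349, 523, 947, -, -, -, -, 815, 347, 895, 401]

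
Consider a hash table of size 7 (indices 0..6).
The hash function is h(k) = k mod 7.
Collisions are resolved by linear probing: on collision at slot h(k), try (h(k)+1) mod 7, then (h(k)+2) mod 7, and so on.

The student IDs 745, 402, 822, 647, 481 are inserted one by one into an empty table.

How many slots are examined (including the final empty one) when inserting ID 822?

3

745: h=3 -> slot 3
402: h=3, probe 3,4 -> slot 4
822: h=3, probe 3,4,5 -> slot 5
647: h=3, probe 3,4,5,6 -> slot 6
481: h=5, probe 5,6,0 -> slot 0
Table: [481, _, _, 745, 402, 822, 647]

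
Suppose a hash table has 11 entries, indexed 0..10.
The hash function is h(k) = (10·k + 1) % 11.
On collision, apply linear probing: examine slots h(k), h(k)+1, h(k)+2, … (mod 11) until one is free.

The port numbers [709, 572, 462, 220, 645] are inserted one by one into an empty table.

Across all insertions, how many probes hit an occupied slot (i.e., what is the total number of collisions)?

709: h=7 → slot 7
572: h=1 → slot 1
462: h=1, probe 1,2 → slot 2
220: h=1, probe 1,2,3 → slot 3
645: h=5 → slot 5
Table: [-, 572, 462, 220, -, 645, -, 709, -, -, -]

3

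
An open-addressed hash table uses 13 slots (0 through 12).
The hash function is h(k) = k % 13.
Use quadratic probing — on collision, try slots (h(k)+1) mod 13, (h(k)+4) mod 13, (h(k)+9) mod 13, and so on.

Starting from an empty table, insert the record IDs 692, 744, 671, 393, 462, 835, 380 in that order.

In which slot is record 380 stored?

6

692: h=3 -> slot 3
744: h=3, probe 3,4 -> slot 4
671: h=8 -> slot 8
393: h=3, probe 3,4,7 -> slot 7
462: h=7, probe 7,8,11 -> slot 11
835: h=3, probe 3,4,7,12 -> slot 12
380: h=3, probe 3,4,7,12,6 -> slot 6
Table: [—, —, —, 692, 744, —, 380, 393, 671, —, —, 462, 835]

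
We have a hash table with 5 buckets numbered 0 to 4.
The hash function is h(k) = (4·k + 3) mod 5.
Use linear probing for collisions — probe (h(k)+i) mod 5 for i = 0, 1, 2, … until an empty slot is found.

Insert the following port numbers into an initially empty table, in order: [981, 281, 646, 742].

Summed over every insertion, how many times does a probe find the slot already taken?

3

981: h=2 => slot 2
281: h=2, probe 2,3 => slot 3
646: h=2, probe 2,3,4 => slot 4
742: h=1 => slot 1
Table: [—, 742, 981, 281, 646]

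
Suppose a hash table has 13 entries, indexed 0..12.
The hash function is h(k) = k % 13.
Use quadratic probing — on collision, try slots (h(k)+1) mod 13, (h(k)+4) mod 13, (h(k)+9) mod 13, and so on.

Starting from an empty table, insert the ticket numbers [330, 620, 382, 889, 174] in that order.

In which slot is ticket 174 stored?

8

330 hashes to 5; slot 5 is free => place at 5.
620 hashes to 9; slot 9 is free => place at 9.
382 hashes to 5; 5 taken => place at 6.
889 hashes to 5; 5,6,9 taken => place at 1.
174 hashes to 5; 5,6,9,1 taken => place at 8.
Table: [., 889, ., ., ., 330, 382, ., 174, 620, ., ., .]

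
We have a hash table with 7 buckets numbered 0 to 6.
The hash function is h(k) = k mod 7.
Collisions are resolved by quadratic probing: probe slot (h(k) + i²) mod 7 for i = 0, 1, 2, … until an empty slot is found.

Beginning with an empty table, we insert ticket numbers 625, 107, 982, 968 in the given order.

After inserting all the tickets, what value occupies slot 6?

625 hashes to 2; slot 2 is free -> place at 2.
107 hashes to 2; 2 taken -> place at 3.
982 hashes to 2; 2,3 taken -> place at 6.
968 hashes to 2; 2,3,6 taken -> place at 4.
Table: [-, -, 625, 107, 968, -, 982]

982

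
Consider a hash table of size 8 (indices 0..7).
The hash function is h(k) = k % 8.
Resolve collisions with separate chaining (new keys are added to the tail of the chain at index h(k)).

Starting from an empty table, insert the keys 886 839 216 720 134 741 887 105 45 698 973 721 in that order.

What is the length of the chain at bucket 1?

2

Insert 886: h=6, bucket 6 empty → new chain.
Insert 839: h=7, bucket 7 empty → new chain.
Insert 216: h=0, bucket 0 empty → new chain.
Insert 720: h=0, bucket 0 nonempty → append to chain.
Insert 134: h=6, bucket 6 nonempty → append to chain.
Insert 741: h=5, bucket 5 empty → new chain.
Insert 887: h=7, bucket 7 nonempty → append to chain.
Insert 105: h=1, bucket 1 empty → new chain.
Insert 45: h=5, bucket 5 nonempty → append to chain.
Insert 698: h=2, bucket 2 empty → new chain.
Insert 973: h=5, bucket 5 nonempty → append to chain.
Insert 721: h=1, bucket 1 nonempty → append to chain.
Final buckets:
0: 216 -> 720
1: 105 -> 721
2: 698
3: ∅
4: ∅
5: 741 -> 45 -> 973
6: 886 -> 134
7: 839 -> 887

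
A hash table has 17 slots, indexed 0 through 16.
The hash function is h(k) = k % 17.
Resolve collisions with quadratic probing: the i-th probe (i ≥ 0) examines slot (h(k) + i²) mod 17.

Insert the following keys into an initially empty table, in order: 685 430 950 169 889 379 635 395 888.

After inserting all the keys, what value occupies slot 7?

635

685: h=5 => slot 5
430: h=5, probe 5,6 => slot 6
950: h=15 => slot 15
169: h=16 => slot 16
889: h=5, probe 5,6,9 => slot 9
379: h=5, probe 5,6,9,14 => slot 14
635: h=6, probe 6,7 => slot 7
395: h=4 => slot 4
888: h=4, probe 4,5,8 => slot 8
Table: [∅, ∅, ∅, ∅, 395, 685, 430, 635, 888, 889, ∅, ∅, ∅, ∅, 379, 950, 169]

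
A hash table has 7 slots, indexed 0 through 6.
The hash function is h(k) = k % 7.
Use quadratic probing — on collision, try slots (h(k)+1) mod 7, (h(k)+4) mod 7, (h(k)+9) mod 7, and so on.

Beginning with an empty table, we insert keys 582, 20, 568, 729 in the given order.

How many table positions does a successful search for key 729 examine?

3

Insert 582: h=1, slot 1 empty => index 1.
Insert 20: h=6, slot 6 empty => index 6.
Insert 568: h=1, slot 1 occupied => index 2.
Insert 729: h=1, slots 1,2 occupied => index 5.
Table: [-, 582, 568, -, -, 729, 20]
Lookup 729: h=1, probe 1,2,5 → found at 5.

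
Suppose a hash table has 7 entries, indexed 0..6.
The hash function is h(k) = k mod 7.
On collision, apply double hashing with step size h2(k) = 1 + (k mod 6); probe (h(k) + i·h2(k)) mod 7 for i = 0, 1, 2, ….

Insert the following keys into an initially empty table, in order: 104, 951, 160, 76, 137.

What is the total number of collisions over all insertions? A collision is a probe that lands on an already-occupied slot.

7

Insert 104: h=6, slot 6 empty => index 6.
Insert 951: h=6, h2=4, slot 6 occupied => index 3.
Insert 160: h=6, h2=5, slot 6 occupied => index 4.
Insert 76: h=6, h2=5, slots 6,4 occupied => index 2.
Insert 137: h=4, h2=6, slots 4,3,2 occupied => index 1.
Table: [_, 137, 76, 951, 160, _, 104]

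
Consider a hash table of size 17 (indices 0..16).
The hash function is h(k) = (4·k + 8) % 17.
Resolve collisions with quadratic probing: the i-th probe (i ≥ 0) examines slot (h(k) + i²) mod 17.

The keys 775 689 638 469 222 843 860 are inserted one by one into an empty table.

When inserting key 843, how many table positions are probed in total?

3

Insert 775: h=14, slot 14 empty → index 14.
Insert 689: h=10, slot 10 empty → index 10.
Insert 638: h=10, slot 10 occupied → index 11.
Insert 469: h=14, slot 14 occupied → index 15.
Insert 222: h=12, slot 12 empty → index 12.
Insert 843: h=14, slots 14,15 occupied → index 1.
Insert 860: h=14, slots 14,15,1 occupied → index 6.
Table: [., 843, ., ., ., ., 860, ., ., ., 689, 638, 222, ., 775, 469, .]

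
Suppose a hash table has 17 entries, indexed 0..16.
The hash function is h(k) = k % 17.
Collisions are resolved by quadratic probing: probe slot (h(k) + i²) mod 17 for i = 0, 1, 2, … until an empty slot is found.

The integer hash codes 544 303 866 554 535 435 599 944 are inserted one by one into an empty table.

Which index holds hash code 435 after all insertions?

544 hashes to 0; slot 0 is free → place at 0.
303 hashes to 14; slot 14 is free → place at 14.
866 hashes to 16; slot 16 is free → place at 16.
554 hashes to 10; slot 10 is free → place at 10.
535 hashes to 8; slot 8 is free → place at 8.
435 hashes to 10; 10 taken → place at 11.
599 hashes to 4; slot 4 is free → place at 4.
944 hashes to 9; slot 9 is free → place at 9.
Table: [544, ., ., ., 599, ., ., ., 535, 944, 554, 435, ., ., 303, ., 866]

11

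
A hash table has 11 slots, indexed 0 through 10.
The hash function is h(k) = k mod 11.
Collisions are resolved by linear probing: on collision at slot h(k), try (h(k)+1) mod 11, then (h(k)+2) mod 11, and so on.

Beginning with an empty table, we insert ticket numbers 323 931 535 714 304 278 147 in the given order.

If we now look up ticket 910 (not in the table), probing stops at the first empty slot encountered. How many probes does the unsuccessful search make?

323 hashes to 4; slot 4 is free => place at 4.
931 hashes to 7; slot 7 is free => place at 7.
535 hashes to 7; 7 taken => place at 8.
714 hashes to 10; slot 10 is free => place at 10.
304 hashes to 7; 7,8 taken => place at 9.
278 hashes to 3; slot 3 is free => place at 3.
147 hashes to 4; 4 taken => place at 5.
Table: [_, _, _, 278, 323, 147, _, 931, 535, 304, 714]
Lookup 910: h=8, probe 8,9,10,0 → slot 0 empty, not found.

4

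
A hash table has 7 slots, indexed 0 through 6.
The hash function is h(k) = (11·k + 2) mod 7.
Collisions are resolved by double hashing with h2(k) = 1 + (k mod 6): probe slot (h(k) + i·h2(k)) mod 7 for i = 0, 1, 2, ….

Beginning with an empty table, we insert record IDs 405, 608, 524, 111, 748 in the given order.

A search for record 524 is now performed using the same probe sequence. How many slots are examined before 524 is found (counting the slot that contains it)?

Insert 405: h=5, slot 5 empty → index 5.
Insert 608: h=5, h2=3, slot 5 occupied → index 1.
Insert 524: h=5, h2=3, slots 5,1 occupied → index 4.
Insert 111: h=5, h2=4, slot 5 occupied → index 2.
Insert 748: h=5, h2=5, slot 5 occupied → index 3.
Table: [-, 608, 111, 748, 524, 405, -]
Lookup 524: h=5, h2=3, probe 5,1,4 → found at 4.

3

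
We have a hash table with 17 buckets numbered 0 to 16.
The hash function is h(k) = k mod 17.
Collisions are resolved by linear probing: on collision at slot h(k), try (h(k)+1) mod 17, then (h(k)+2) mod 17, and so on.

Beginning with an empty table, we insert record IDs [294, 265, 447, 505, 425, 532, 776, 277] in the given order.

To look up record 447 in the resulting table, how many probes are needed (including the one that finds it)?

2

Insert 294: h=5, slot 5 empty → index 5.
Insert 265: h=10, slot 10 empty → index 10.
Insert 447: h=5, slot 5 occupied → index 6.
Insert 505: h=12, slot 12 empty → index 12.
Insert 425: h=0, slot 0 empty → index 0.
Insert 532: h=5, slots 5,6 occupied → index 7.
Insert 776: h=11, slot 11 empty → index 11.
Insert 277: h=5, slots 5,6,7 occupied → index 8.
Table: [425, _, _, _, _, 294, 447, 532, 277, _, 265, 776, 505, _, _, _, _]
Lookup 447: h=5, probe 5,6 → found at 6.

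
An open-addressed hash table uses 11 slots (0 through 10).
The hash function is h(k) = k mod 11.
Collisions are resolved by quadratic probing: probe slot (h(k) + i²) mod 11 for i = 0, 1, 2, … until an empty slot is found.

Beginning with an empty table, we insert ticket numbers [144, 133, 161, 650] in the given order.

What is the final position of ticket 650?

144 hashes to 1; slot 1 is free → place at 1.
133 hashes to 1; 1 taken → place at 2.
161 hashes to 7; slot 7 is free → place at 7.
650 hashes to 1; 1,2 taken → place at 5.
Table: [∅, 144, 133, ∅, ∅, 650, ∅, 161, ∅, ∅, ∅]

5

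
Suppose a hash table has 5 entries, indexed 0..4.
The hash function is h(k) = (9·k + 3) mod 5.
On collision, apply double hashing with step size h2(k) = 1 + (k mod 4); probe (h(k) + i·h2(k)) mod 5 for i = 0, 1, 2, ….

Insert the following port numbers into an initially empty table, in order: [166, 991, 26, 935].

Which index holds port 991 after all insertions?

1

Insert 166: h=2, slot 2 empty → index 2.
Insert 991: h=2, h2=4, slot 2 occupied → index 1.
Insert 26: h=2, h2=3, slot 2 occupied → index 0.
Insert 935: h=3, slot 3 empty → index 3.
Table: [26, 991, 166, 935, _]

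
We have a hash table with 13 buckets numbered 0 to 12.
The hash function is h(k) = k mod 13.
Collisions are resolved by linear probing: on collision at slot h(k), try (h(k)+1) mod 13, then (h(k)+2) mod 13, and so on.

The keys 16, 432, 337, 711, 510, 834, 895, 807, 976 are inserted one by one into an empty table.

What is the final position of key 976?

16: h=3 => slot 3
432: h=3, probe 3,4 => slot 4
337: h=12 => slot 12
711: h=9 => slot 9
510: h=3, probe 3,4,5 => slot 5
834: h=2 => slot 2
895: h=11 => slot 11
807: h=1 => slot 1
976: h=1, probe 1,2,3,4,5,6 => slot 6
Table: [—, 807, 834, 16, 432, 510, 976, —, —, 711, —, 895, 337]

6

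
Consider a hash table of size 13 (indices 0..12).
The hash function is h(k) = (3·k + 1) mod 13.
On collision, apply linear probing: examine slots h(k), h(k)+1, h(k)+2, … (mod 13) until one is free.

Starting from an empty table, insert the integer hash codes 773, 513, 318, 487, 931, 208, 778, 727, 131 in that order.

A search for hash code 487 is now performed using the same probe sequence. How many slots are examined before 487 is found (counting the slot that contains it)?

773 hashes to 6; slot 6 is free => place at 6.
513 hashes to 6; 6 taken => place at 7.
318 hashes to 6; 6,7 taken => place at 8.
487 hashes to 6; 6,7,8 taken => place at 9.
931 hashes to 12; slot 12 is free => place at 12.
208 hashes to 1; slot 1 is free => place at 1.
778 hashes to 8; 8,9 taken => place at 10.
727 hashes to 11; slot 11 is free => place at 11.
131 hashes to 4; slot 4 is free => place at 4.
Table: [_, 208, _, _, 131, _, 773, 513, 318, 487, 778, 727, 931]
Lookup 487: h=6, probe 6,7,8,9 → found at 9.

4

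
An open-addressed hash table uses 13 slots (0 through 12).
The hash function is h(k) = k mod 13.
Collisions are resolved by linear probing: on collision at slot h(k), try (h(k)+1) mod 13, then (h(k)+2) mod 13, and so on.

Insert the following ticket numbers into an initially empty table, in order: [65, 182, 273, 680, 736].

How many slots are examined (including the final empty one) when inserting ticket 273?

3

Insert 65: h=0, slot 0 empty → index 0.
Insert 182: h=0, slot 0 occupied → index 1.
Insert 273: h=0, slots 0,1 occupied → index 2.
Insert 680: h=4, slot 4 empty → index 4.
Insert 736: h=8, slot 8 empty → index 8.
Table: [65, 182, 273, _, 680, _, _, _, 736, _, _, _, _]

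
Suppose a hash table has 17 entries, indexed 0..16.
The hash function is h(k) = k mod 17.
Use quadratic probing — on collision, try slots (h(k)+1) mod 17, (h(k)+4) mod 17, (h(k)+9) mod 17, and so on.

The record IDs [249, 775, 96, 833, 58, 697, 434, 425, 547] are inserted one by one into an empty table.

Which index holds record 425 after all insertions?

Insert 249: h=11, slot 11 empty → index 11.
Insert 775: h=10, slot 10 empty → index 10.
Insert 96: h=11, slot 11 occupied → index 12.
Insert 833: h=0, slot 0 empty → index 0.
Insert 58: h=7, slot 7 empty → index 7.
Insert 697: h=0, slot 0 occupied → index 1.
Insert 434: h=9, slot 9 empty → index 9.
Insert 425: h=0, slots 0,1 occupied → index 4.
Insert 547: h=3, slot 3 empty → index 3.
Table: [833, 697, —, 547, 425, —, —, 58, —, 434, 775, 249, 96, —, —, —, —]

4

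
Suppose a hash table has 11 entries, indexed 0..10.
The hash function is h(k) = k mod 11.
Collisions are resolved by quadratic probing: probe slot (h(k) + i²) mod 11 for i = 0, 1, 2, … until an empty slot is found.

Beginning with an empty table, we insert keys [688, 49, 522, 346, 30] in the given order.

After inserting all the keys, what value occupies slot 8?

30

Insert 688: h=6, slot 6 empty -> index 6.
Insert 49: h=5, slot 5 empty -> index 5.
Insert 522: h=5, slots 5,6 occupied -> index 9.
Insert 346: h=5, slots 5,6,9 occupied -> index 3.
Insert 30: h=8, slot 8 empty -> index 8.
Table: [., ., ., 346, ., 49, 688, ., 30, 522, .]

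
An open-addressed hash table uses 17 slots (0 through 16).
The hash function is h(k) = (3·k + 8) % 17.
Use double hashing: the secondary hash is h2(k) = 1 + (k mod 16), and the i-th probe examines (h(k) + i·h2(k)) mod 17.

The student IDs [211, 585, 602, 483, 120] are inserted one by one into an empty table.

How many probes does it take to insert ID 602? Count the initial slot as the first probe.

211: h=12 → slot 12
585: h=12, h2=10, probe 12,5 → slot 5
602: h=12, h2=11, probe 12,6 → slot 6
483: h=12, h2=4, probe 12,16 → slot 16
120: h=11 → slot 11
Table: [—, —, —, —, —, 585, 602, —, —, —, —, 120, 211, —, —, —, 483]

2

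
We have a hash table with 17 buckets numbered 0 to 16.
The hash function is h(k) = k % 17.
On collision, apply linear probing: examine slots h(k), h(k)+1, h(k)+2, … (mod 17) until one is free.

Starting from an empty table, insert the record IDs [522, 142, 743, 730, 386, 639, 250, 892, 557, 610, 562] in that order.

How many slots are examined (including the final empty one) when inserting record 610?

4

522: h=12 → slot 12
142: h=6 → slot 6
743: h=12, probe 12,13 → slot 13
730: h=16 → slot 16
386: h=12, probe 12,13,14 → slot 14
639: h=10 → slot 10
250: h=12, probe 12,13,14,15 → slot 15
892: h=8 → slot 8
557: h=13, probe 13,14,15,16,0 → slot 0
610: h=15, probe 15,16,0,1 → slot 1
562: h=1, probe 1,2 → slot 2
Table: [557, 610, 562, —, —, —, 142, —, 892, —, 639, —, 522, 743, 386, 250, 730]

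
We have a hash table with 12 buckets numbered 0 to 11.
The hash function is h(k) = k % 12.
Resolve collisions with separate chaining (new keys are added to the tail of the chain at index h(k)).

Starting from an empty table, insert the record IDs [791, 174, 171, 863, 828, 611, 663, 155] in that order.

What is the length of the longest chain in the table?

4

Insert 791: h=11, bucket 11 empty -> new chain.
Insert 174: h=6, bucket 6 empty -> new chain.
Insert 171: h=3, bucket 3 empty -> new chain.
Insert 863: h=11, bucket 11 nonempty -> append to chain.
Insert 828: h=0, bucket 0 empty -> new chain.
Insert 611: h=11, bucket 11 nonempty -> append to chain.
Insert 663: h=3, bucket 3 nonempty -> append to chain.
Insert 155: h=11, bucket 11 nonempty -> append to chain.
Final buckets:
0: 828
1: .
2: .
3: 171 -> 663
4: .
5: .
6: 174
7: .
8: .
9: .
10: .
11: 791 -> 863 -> 611 -> 155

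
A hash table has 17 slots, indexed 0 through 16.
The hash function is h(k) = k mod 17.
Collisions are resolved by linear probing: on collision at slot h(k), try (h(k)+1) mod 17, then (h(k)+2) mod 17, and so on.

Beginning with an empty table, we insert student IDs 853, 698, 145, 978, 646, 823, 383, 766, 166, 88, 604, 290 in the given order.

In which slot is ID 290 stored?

5

Insert 853: h=3, slot 3 empty => index 3.
Insert 698: h=1, slot 1 empty => index 1.
Insert 145: h=9, slot 9 empty => index 9.
Insert 978: h=9, slot 9 occupied => index 10.
Insert 646: h=0, slot 0 empty => index 0.
Insert 823: h=7, slot 7 empty => index 7.
Insert 383: h=9, slots 9,10 occupied => index 11.
Insert 766: h=1, slot 1 occupied => index 2.
Insert 166: h=13, slot 13 empty => index 13.
Insert 88: h=3, slot 3 occupied => index 4.
Insert 604: h=9, slots 9,10,11 occupied => index 12.
Insert 290: h=1, slots 1,2,3,4 occupied => index 5.
Table: [646, 698, 766, 853, 88, 290, ., 823, ., 145, 978, 383, 604, 166, ., ., .]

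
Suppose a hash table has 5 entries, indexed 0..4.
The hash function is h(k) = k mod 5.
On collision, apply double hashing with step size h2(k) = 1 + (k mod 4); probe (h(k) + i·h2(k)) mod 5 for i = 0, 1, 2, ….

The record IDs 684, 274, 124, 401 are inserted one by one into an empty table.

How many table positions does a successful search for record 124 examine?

684: h=4 → slot 4
274: h=4, h2=3, probe 4,2 → slot 2
124: h=4, h2=1, probe 4,0 → slot 0
401: h=1 → slot 1
Table: [124, 401, 274, ., 684]
Lookup 124: h=4, h2=1, probe 4,0 → found at 0.

2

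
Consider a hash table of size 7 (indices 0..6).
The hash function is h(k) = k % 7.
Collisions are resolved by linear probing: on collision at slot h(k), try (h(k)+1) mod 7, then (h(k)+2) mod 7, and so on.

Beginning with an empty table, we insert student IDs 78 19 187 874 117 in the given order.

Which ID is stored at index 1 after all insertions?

78

78: h=1 => slot 1
19: h=5 => slot 5
187: h=5, probe 5,6 => slot 6
874: h=6, probe 6,0 => slot 0
117: h=5, probe 5,6,0,1,2 => slot 2
Table: [874, 78, 117, -, -, 19, 187]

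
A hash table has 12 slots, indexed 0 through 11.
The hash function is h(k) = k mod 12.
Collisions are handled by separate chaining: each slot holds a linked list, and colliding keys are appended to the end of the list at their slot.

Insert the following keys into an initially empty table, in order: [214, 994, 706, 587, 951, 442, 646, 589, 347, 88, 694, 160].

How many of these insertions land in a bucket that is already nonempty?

Insert 214: h=10, bucket 10 empty -> new chain.
Insert 994: h=10, bucket 10 nonempty -> append to chain.
Insert 706: h=10, bucket 10 nonempty -> append to chain.
Insert 587: h=11, bucket 11 empty -> new chain.
Insert 951: h=3, bucket 3 empty -> new chain.
Insert 442: h=10, bucket 10 nonempty -> append to chain.
Insert 646: h=10, bucket 10 nonempty -> append to chain.
Insert 589: h=1, bucket 1 empty -> new chain.
Insert 347: h=11, bucket 11 nonempty -> append to chain.
Insert 88: h=4, bucket 4 empty -> new chain.
Insert 694: h=10, bucket 10 nonempty -> append to chain.
Insert 160: h=4, bucket 4 nonempty -> append to chain.
Final buckets:
0: —
1: 589
2: —
3: 951
4: 88 -> 160
5: —
6: —
7: —
8: —
9: —
10: 214 -> 994 -> 706 -> 442 -> 646 -> 694
11: 587 -> 347

7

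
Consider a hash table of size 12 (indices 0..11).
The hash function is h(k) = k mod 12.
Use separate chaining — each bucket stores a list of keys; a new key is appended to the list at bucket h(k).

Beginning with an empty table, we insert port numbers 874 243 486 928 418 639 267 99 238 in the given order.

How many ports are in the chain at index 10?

Insert 874: h=10, bucket 10 empty -> new chain.
Insert 243: h=3, bucket 3 empty -> new chain.
Insert 486: h=6, bucket 6 empty -> new chain.
Insert 928: h=4, bucket 4 empty -> new chain.
Insert 418: h=10, bucket 10 nonempty -> append to chain.
Insert 639: h=3, bucket 3 nonempty -> append to chain.
Insert 267: h=3, bucket 3 nonempty -> append to chain.
Insert 99: h=3, bucket 3 nonempty -> append to chain.
Insert 238: h=10, bucket 10 nonempty -> append to chain.
Final buckets:
0: ∅
1: ∅
2: ∅
3: 243 -> 639 -> 267 -> 99
4: 928
5: ∅
6: 486
7: ∅
8: ∅
9: ∅
10: 874 -> 418 -> 238
11: ∅

3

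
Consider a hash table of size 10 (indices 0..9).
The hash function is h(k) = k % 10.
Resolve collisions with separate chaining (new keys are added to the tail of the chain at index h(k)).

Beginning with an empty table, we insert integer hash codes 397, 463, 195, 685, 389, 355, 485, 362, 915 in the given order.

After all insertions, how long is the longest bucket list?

397 -> bucket 7
463 -> bucket 3
195 -> bucket 5
685 -> bucket 5 (collision)
389 -> bucket 9
355 -> bucket 5 (collision)
485 -> bucket 5 (collision)
362 -> bucket 2
915 -> bucket 5 (collision)
Final buckets:
0: .
1: .
2: 362
3: 463
4: .
5: 195 -> 685 -> 355 -> 485 -> 915
6: .
7: 397
8: .
9: 389

5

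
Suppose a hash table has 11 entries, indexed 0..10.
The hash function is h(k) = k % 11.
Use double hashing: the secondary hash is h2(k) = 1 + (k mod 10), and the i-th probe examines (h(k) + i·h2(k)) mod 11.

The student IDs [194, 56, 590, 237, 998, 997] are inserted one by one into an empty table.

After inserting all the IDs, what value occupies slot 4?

194 hashes to 7; slot 7 is free → place at 7.
56 hashes to 1; slot 1 is free → place at 1.
590 hashes to 7, h2=1; 7 taken → place at 8.
237 hashes to 6; slot 6 is free → place at 6.
998 hashes to 8, h2=9; 8,6 taken → place at 4.
997 hashes to 7, h2=8; 7,4,1 taken → place at 9.
Table: [_, 56, _, _, 998, _, 237, 194, 590, 997, _]

998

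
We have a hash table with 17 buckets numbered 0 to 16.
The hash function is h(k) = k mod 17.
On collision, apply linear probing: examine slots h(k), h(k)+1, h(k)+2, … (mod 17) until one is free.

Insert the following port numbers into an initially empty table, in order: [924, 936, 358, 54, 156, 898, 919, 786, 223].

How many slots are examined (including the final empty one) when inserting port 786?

924: h=6 → slot 6
936: h=1 → slot 1
358: h=1, probe 1,2 → slot 2
54: h=3 → slot 3
156: h=3, probe 3,4 → slot 4
898: h=14 → slot 14
919: h=1, probe 1,2,3,4,5 → slot 5
786: h=4, probe 4,5,6,7 → slot 7
223: h=2, probe 2,3,4,5,6,7,8 → slot 8
Table: [., 936, 358, 54, 156, 919, 924, 786, 223, ., ., ., ., ., 898, ., .]

4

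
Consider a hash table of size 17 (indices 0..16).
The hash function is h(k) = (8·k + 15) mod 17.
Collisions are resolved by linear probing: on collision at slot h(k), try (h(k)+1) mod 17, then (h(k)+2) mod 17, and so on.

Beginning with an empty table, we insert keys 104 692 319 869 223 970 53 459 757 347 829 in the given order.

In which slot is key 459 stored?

2

Insert 104: h=14, slot 14 empty => index 14.
Insert 692: h=9, slot 9 empty => index 9.
Insert 319: h=0, slot 0 empty => index 0.
Insert 869: h=14, slot 14 occupied => index 15.
Insert 223: h=14, slots 14,15 occupied => index 16.
Insert 970: h=6, slot 6 empty => index 6.
Insert 53: h=14, slots 14,15,16,0 occupied => index 1.
Insert 459: h=15, slots 15,16,0,1 occupied => index 2.
Insert 757: h=2, slot 2 occupied => index 3.
Insert 347: h=3, slot 3 occupied => index 4.
Insert 829: h=0, slots 0,1,2,3,4 occupied => index 5.
Table: [319, 53, 459, 757, 347, 829, 970, -, -, 692, -, -, -, -, 104, 869, 223]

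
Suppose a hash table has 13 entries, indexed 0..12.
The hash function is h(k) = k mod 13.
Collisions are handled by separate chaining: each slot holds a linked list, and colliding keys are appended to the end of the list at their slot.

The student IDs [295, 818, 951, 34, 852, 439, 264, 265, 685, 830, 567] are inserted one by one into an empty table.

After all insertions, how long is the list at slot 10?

1

295 -> bucket 9
818 -> bucket 12
951 -> bucket 2
34 -> bucket 8
852 -> bucket 7
439 -> bucket 10
264 -> bucket 4
265 -> bucket 5
685 -> bucket 9 (collision)
830 -> bucket 11
567 -> bucket 8 (collision)
Final buckets:
0: .
1: .
2: 951
3: .
4: 264
5: 265
6: .
7: 852
8: 34 -> 567
9: 295 -> 685
10: 439
11: 830
12: 818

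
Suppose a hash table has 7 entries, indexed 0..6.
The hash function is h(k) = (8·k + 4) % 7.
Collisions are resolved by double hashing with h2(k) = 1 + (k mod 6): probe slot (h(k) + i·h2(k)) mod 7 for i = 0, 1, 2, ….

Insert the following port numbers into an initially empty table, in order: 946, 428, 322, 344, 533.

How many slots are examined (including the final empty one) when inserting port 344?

4

Insert 946: h=5, slot 5 empty => index 5.
Insert 428: h=5, h2=3, slot 5 occupied => index 1.
Insert 322: h=4, slot 4 empty => index 4.
Insert 344: h=5, h2=3, slots 5,1,4 occupied => index 0.
Insert 533: h=5, h2=6, slots 5,4 occupied => index 3.
Table: [344, 428, -, 533, 322, 946, -]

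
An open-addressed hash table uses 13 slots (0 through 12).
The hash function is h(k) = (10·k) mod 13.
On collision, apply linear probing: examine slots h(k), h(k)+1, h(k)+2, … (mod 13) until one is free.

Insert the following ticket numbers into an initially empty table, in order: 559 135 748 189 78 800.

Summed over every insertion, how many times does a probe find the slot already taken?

559: h=0 -> slot 0
135: h=11 -> slot 11
748: h=5 -> slot 5
189: h=5, probe 5,6 -> slot 6
78: h=0, probe 0,1 -> slot 1
800: h=5, probe 5,6,7 -> slot 7
Table: [559, 78, ., ., ., 748, 189, 800, ., ., ., 135, .]

4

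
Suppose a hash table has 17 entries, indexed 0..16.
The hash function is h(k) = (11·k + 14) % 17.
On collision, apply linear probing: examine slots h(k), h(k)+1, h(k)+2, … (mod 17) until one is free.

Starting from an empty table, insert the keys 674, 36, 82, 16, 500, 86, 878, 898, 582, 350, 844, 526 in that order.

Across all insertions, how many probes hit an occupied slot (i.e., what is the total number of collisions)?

674: h=16 => slot 16
36: h=2 => slot 2
82: h=15 => slot 15
16: h=3 => slot 3
500: h=6 => slot 6
86: h=8 => slot 8
878: h=16, probe 16,0 => slot 0
898: h=15, probe 15,16,0,1 => slot 1
582: h=7 => slot 7
350: h=5 => slot 5
844: h=16, probe 16,0,1,2,3,4 => slot 4
526: h=3, probe 3,4,5,6,7,8,9 => slot 9
Table: [878, 898, 36, 16, 844, 350, 500, 582, 86, 526, _, _, _, _, _, 82, 674]

15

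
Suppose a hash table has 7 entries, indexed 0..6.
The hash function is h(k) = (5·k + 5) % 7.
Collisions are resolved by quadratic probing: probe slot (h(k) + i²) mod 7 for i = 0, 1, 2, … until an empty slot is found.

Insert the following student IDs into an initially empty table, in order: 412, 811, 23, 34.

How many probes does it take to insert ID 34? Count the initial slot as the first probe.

412 hashes to 0; slot 0 is free -> place at 0.
811 hashes to 0; 0 taken -> place at 1.
23 hashes to 1; 1 taken -> place at 2.
34 hashes to 0; 0,1 taken -> place at 4.
Table: [412, 811, 23, ., 34, ., .]

3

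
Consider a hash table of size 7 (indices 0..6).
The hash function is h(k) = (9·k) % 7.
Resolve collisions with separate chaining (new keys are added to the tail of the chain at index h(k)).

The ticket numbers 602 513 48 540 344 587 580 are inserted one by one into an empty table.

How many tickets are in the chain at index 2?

Insert 602: h=0, bucket 0 empty → new chain.
Insert 513: h=4, bucket 4 empty → new chain.
Insert 48: h=5, bucket 5 empty → new chain.
Insert 540: h=2, bucket 2 empty → new chain.
Insert 344: h=2, bucket 2 nonempty → append to chain.
Insert 587: h=5, bucket 5 nonempty → append to chain.
Insert 580: h=5, bucket 5 nonempty → append to chain.
Final buckets:
0: 602
1: .
2: 540 -> 344
3: .
4: 513
5: 48 -> 587 -> 580
6: .

2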